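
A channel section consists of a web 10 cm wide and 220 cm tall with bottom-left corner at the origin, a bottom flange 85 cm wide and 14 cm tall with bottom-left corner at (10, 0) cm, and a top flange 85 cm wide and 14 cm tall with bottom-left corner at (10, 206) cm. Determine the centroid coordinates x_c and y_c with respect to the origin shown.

x_c = 29.68 cm, y_c = 110.00 cm

Part | A | x̄ᵢ | ȳᵢ | A·x̄ᵢ | A·ȳᵢ
web | 2200.00 | 5.00 | 110.00 | 11000.00 | 242000.00
bottom flange | 1190.00 | 52.50 | 7.00 | 62475.00 | 8330.00
top flange | 1190.00 | 52.50 | 213.00 | 62475.00 | 253470.00
Σ | 4580.00 |  |  | 135950.00 | 503800.00
x_c = 135950.00 / 4580.00 = 29.68 cm
y_c = 503800.00 / 4580.00 = 110.00 cm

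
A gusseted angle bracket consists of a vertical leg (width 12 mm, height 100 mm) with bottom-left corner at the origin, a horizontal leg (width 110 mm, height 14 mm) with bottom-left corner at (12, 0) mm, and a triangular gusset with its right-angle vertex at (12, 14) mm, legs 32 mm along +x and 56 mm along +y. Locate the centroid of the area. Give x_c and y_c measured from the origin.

vertical leg: A = 12 × 100 = 1200.00, centroid at (6.00, 50.00).
horizontal leg: A = 110 × 14 = 1540.00, centroid at (67.00, 7.00).
gusset: A = ½·32·56 = 896.00, centroid at (22.67, 32.67).
ΣA = 3636.00 mm², ΣAx_c = 130689.33 mm³, ΣAy_c = 100049.33 mm³.
x_c = 130689.33/3636.00 = 35.94 mm; y_c = 100049.33/3636.00 = 27.52 mm.

x_c = 35.94 mm, y_c = 27.52 mm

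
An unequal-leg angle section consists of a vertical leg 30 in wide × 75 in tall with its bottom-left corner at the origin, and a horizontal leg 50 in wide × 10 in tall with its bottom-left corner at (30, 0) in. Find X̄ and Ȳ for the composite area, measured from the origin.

X̄ = 22.27 in, Ȳ = 31.59 in

vertical leg: A = 30 × 75 = 2250.00, centroid at (15.00, 37.50).
horizontal leg: A = 50 × 10 = 500.00, centroid at (55.00, 5.00).
ΣA = 2750.00 in², ΣAX̄ = 61250.00 in³, ΣAȲ = 86875.00 in³.
X̄ = 61250.00/2750.00 = 22.27 in; Ȳ = 86875.00/2750.00 = 31.59 in.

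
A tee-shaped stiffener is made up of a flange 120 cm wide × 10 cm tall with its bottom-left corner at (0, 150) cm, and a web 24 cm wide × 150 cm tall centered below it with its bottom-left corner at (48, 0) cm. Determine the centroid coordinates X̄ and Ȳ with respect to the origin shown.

Part | A | x̄ᵢ | ȳᵢ | A·x̄ᵢ | A·ȳᵢ
web | 3600.00 | 60.00 | 75.00 | 216000.00 | 270000.00
flange | 1200.00 | 60.00 | 155.00 | 72000.00 | 186000.00
Σ | 4800.00 |  |  | 288000.00 | 456000.00
X̄ = 288000.00 / 4800.00 = 60.00 cm
Ȳ = 456000.00 / 4800.00 = 95.00 cm

X̄ = 60.00 cm, Ȳ = 95.00 cm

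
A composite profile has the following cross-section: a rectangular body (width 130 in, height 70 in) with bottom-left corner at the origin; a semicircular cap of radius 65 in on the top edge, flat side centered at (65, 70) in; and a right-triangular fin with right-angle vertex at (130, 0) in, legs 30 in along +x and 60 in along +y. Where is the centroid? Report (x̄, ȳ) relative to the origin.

rectangular body: A = 130 × 70 = 9100.00, centroid at (65.00, 35.00).
semicircular top: A = ½π·65² = 6636.61, centroid at (65.00, 97.59).
triangular fin: A = ½·30·60 = 900.00, centroid at (140.00, 20.00).
ΣA = 16636.61 in²
ΣAx̄ = (9100.00)(65.00) + (6636.61)(65.00) + (900.00)(140.00) = 1148879.94 in³
ΣAȳ = (9100.00)(35.00) + (6636.61)(97.59) + (900.00)(20.00) = 984146.35 in³
x̄ = 1148879.94 / 16636.61 = 69.06 in
ȳ = 984146.35 / 16636.61 = 59.16 in

x̄ = 69.06 in, ȳ = 59.16 in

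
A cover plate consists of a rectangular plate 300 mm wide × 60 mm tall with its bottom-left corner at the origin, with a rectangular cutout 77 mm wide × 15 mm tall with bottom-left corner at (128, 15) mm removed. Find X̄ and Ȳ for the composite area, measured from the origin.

X̄ = 148.87 mm, Ȳ = 30.51 mm

plate: A = 300 × 60 = 18000.00, centroid at (150.00, 30.00).
hole: A = −(77 × 15) = -1155.00, centroid at (166.50, 22.50).
ΣA = 16845.00 mm²
ΣAX̄ = (18000.00)(150.00) + (-1155.00)(166.50) = 2507692.50 mm³
ΣAȲ = (18000.00)(30.00) + (-1155.00)(22.50) = 514012.50 mm³
X̄ = 2507692.50 / 16845.00 = 148.87 mm
Ȳ = 514012.50 / 16845.00 = 30.51 mm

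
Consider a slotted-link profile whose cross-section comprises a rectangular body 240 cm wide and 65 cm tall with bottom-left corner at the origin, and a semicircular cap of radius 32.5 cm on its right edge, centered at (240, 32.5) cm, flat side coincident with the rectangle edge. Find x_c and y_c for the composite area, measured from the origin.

x_c = 132.86 cm, y_c = 32.50 cm

rectangular body: A = 240 × 65 = 15600.00, centroid at (120.00, 32.50).
semicircular end: A = ½π·32.5² = 1659.15, centroid at (253.79, 32.50).
ΣA = 17259.15 cm², ΣAx_c = 2293082.29 cm³, ΣAy_c = 560922.49 cm³.
x_c = 2293082.29/17259.15 = 132.86 cm; y_c = 560922.49/17259.15 = 32.50 cm.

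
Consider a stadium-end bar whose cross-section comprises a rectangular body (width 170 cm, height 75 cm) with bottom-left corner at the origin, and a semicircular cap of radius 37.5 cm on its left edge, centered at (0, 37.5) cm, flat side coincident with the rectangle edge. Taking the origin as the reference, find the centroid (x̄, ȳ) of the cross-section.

Part | A | x̄ᵢ | ȳᵢ | A·x̄ᵢ | A·ȳᵢ
rectangular body | 12750.00 | 85.00 | 37.50 | 1083750.00 | 478125.00
semicircular end | 2208.93 | -15.92 | 37.50 | -35156.25 | 82834.96
Σ | 14958.93 |  |  | 1048593.75 | 560959.96
x̄ = 1048593.75 / 14958.93 = 70.10 cm
ȳ = 560959.96 / 14958.93 = 37.50 cm

x̄ = 70.10 cm, ȳ = 37.50 cm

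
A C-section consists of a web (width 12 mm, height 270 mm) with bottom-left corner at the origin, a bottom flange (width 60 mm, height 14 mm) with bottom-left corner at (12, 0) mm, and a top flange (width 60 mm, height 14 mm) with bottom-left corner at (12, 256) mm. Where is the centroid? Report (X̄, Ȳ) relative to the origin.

X̄ = 18.29 mm, Ȳ = 135.00 mm

web: A = 12 × 270 = 3240.00, centroid at (6.00, 135.00).
bottom flange: A = 60 × 14 = 840.00, centroid at (42.00, 7.00).
top flange: A = 60 × 14 = 840.00, centroid at (42.00, 263.00).
ΣA = 4920.00 mm², ΣAX̄ = 90000.00 mm³, ΣAȲ = 664200.00 mm³.
X̄ = 90000.00/4920.00 = 18.29 mm; Ȳ = 664200.00/4920.00 = 135.00 mm.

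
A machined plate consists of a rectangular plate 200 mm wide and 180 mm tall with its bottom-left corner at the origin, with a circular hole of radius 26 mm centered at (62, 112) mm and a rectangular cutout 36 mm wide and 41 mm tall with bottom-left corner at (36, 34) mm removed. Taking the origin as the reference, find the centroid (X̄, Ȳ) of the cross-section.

X̄ = 104.59 mm, Ȳ = 90.18 mm

Part | A | x̄ᵢ | ȳᵢ | A·x̄ᵢ | A·ȳᵢ
plate | 36000.00 | 100.00 | 90.00 | 3600000.00 | 3240000.00
hole 1 | -2123.72 | 62.00 | 112.00 | -131670.43 | -237856.26
hole 2 | -1476.00 | 54.00 | 54.50 | -79704.00 | -80442.00
Σ | 32400.28 |  |  | 3388625.57 | 2921701.74
X̄ = 3388625.57 / 32400.28 = 104.59 mm
Ȳ = 2921701.74 / 32400.28 = 90.18 mm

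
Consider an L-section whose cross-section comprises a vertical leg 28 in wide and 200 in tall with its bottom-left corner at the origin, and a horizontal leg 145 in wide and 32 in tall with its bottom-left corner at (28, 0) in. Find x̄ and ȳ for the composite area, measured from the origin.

Part | A | x̄ᵢ | ȳᵢ | A·x̄ᵢ | A·ȳᵢ
vertical leg | 5600.00 | 14.00 | 100.00 | 78400.00 | 560000.00
horizontal leg | 4640.00 | 100.50 | 16.00 | 466320.00 | 74240.00
Σ | 10240.00 |  |  | 544720.00 | 634240.00
x̄ = 544720.00 / 10240.00 = 53.20 in
ȳ = 634240.00 / 10240.00 = 61.94 in

x̄ = 53.20 in, ȳ = 61.94 in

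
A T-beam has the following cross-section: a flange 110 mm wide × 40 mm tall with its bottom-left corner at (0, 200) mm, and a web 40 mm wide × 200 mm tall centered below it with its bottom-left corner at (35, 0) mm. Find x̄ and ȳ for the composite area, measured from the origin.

Part | A | x̄ᵢ | ȳᵢ | A·x̄ᵢ | A·ȳᵢ
web | 8000.00 | 55.00 | 100.00 | 440000.00 | 800000.00
flange | 4400.00 | 55.00 | 220.00 | 242000.00 | 968000.00
Σ | 12400.00 |  |  | 682000.00 | 1768000.00
x̄ = 682000.00 / 12400.00 = 55.00 mm
ȳ = 1768000.00 / 12400.00 = 142.58 mm

x̄ = 55.00 mm, ȳ = 142.58 mm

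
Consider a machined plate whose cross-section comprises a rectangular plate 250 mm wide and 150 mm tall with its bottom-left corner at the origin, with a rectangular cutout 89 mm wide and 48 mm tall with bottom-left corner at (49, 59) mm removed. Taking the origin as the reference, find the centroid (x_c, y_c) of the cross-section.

x_c = 129.05 mm, y_c = 73.97 mm

plate: A = 250 × 150 = 37500.00, centroid at (125.00, 75.00).
hole: A = −(89 × 48) = -4272.00, centroid at (93.50, 83.00).
ΣA = 33228.00 mm², ΣAx_c = 4288068.00 mm³, ΣAy_c = 2457924.00 mm³.
x_c = 4288068.00/33228.00 = 129.05 mm; y_c = 2457924.00/33228.00 = 73.97 mm.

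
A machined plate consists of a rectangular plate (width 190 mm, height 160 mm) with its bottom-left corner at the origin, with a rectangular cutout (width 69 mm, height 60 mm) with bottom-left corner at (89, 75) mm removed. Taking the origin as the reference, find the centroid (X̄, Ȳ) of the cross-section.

X̄ = 90.51 mm, Ȳ = 76.06 mm

plate: A = 190 × 160 = 30400.00, centroid at (95.00, 80.00).
hole: A = −(69 × 60) = -4140.00, centroid at (123.50, 105.00).
ΣA = 26260.00 mm²
ΣAX̄ = (30400.00)(95.00) + (-4140.00)(123.50) = 2376710.00 mm³
ΣAȲ = (30400.00)(80.00) + (-4140.00)(105.00) = 1997300.00 mm³
X̄ = 2376710.00 / 26260.00 = 90.51 mm
Ȳ = 1997300.00 / 26260.00 = 76.06 mm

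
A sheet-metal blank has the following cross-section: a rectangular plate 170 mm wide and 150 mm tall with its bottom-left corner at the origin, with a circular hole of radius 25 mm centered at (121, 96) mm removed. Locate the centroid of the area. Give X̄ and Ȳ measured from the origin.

Part | A | x̄ᵢ | ȳᵢ | A·x̄ᵢ | A·ȳᵢ
plate | 25500.00 | 85.00 | 75.00 | 2167500.00 | 1912500.00
hole | -1963.50 | 121.00 | 96.00 | -237582.94 | -188495.56
Σ | 23536.50 |  |  | 1929917.06 | 1724004.44
X̄ = 1929917.06 / 23536.50 = 82.00 mm
Ȳ = 1724004.44 / 23536.50 = 73.25 mm

X̄ = 82.00 mm, Ȳ = 73.25 mm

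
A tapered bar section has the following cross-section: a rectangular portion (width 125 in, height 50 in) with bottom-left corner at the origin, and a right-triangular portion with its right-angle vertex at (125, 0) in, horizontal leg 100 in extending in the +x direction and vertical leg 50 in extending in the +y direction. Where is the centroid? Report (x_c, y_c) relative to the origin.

x_c = 89.88 in, y_c = 22.62 in

Part | A | x̄ᵢ | ȳᵢ | A·x̄ᵢ | A·ȳᵢ
rectangular portion | 6250.00 | 62.50 | 25.00 | 390625.00 | 156250.00
triangular portion | 2500.00 | 158.33 | 16.67 | 395833.33 | 41666.67
Σ | 8750.00 |  |  | 786458.33 | 197916.67
x_c = 786458.33 / 8750.00 = 89.88 in
y_c = 197916.67 / 8750.00 = 22.62 in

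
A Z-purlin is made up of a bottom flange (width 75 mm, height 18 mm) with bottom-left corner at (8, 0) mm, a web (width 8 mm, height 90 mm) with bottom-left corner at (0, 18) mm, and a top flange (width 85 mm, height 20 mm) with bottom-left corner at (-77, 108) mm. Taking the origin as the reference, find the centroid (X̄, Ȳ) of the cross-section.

Part | A | x̄ᵢ | ȳᵢ | A·x̄ᵢ | A·ȳᵢ
bottom flange | 1350.00 | 45.50 | 9.00 | 61425.00 | 12150.00
web | 720.00 | 4.00 | 63.00 | 2880.00 | 45360.00
top flange | 1700.00 | -34.50 | 118.00 | -58650.00 | 200600.00
Σ | 3770.00 |  |  | 5655.00 | 258110.00
X̄ = 5655.00 / 3770.00 = 1.50 mm
Ȳ = 258110.00 / 3770.00 = 68.46 mm

X̄ = 1.50 mm, Ȳ = 68.46 mm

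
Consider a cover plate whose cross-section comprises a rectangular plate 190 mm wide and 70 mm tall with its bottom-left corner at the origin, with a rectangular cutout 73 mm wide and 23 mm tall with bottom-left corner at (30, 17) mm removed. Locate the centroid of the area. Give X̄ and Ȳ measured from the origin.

X̄ = 99.12 mm, Ȳ = 35.94 mm

plate: A = 190 × 70 = 13300.00, centroid at (95.00, 35.00).
hole: A = −(73 × 23) = -1679.00, centroid at (66.50, 28.50).
ΣA = 11621.00 mm²
ΣAX̄ = (13300.00)(95.00) + (-1679.00)(66.50) = 1151846.50 mm³
ΣAȲ = (13300.00)(35.00) + (-1679.00)(28.50) = 417648.50 mm³
X̄ = 1151846.50 / 11621.00 = 99.12 mm
Ȳ = 417648.50 / 11621.00 = 35.94 mm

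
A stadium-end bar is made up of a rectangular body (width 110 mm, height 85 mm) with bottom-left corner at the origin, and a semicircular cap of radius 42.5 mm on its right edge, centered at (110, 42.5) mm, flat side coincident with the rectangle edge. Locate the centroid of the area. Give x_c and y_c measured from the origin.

rectangular body: A = 110 × 85 = 9350.00, centroid at (55.00, 42.50).
semicircular end: A = ½π·42.5² = 2837.25, centroid at (128.04, 42.50).
ΣA = 12187.25 mm²
ΣAx_c = (9350.00)(55.00) + (2837.25)(128.04) = 877524.68 mm³
ΣAy_c = (9350.00)(42.50) + (2837.25)(42.50) = 517958.16 mm³
x_c = 877524.68 / 12187.25 = 72.00 mm
y_c = 517958.16 / 12187.25 = 42.50 mm

x_c = 72.00 mm, y_c = 42.50 mm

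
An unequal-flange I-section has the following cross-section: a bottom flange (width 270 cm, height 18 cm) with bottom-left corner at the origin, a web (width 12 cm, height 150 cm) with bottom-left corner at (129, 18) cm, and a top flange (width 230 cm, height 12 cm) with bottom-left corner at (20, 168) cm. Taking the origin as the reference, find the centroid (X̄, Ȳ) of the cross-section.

X̄ = 135.00 cm, Ȳ = 73.39 cm

bottom flange: A = 270 × 18 = 4860.00, centroid at (135.00, 9.00).
web: A = 12 × 150 = 1800.00, centroid at (135.00, 93.00).
top flange: A = 230 × 12 = 2760.00, centroid at (135.00, 174.00).
ΣA = 9420.00 cm², ΣAX̄ = 1271700.00 cm³, ΣAȲ = 691380.00 cm³.
X̄ = 1271700.00/9420.00 = 135.00 cm; Ȳ = 691380.00/9420.00 = 73.39 cm.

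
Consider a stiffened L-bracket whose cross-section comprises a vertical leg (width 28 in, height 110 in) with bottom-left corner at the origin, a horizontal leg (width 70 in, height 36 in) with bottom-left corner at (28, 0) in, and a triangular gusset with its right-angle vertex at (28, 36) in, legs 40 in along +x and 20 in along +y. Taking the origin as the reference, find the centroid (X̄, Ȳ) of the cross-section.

vertical leg: A = 28 × 110 = 3080.00, centroid at (14.00, 55.00).
horizontal leg: A = 70 × 36 = 2520.00, centroid at (63.00, 18.00).
gusset: A = ½·40·20 = 400.00, centroid at (41.33, 42.67).
ΣA = 6000.00 in²
ΣAX̄ = (3080.00)(14.00) + (2520.00)(63.00) + (400.00)(41.33) = 218413.33 in³
ΣAȲ = (3080.00)(55.00) + (2520.00)(18.00) + (400.00)(42.67) = 231826.67 in³
X̄ = 218413.33 / 6000.00 = 36.40 in
Ȳ = 231826.67 / 6000.00 = 38.64 in

X̄ = 36.40 in, Ȳ = 38.64 in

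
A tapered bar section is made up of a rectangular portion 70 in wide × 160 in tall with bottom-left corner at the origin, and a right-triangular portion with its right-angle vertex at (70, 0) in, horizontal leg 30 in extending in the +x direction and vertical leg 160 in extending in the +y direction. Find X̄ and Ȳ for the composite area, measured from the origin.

rectangular portion: A = 70 × 160 = 11200.00, centroid at (35.00, 80.00).
triangular portion: A = ½·30·160 = 2400.00, centroid at (80.00, 53.33).
ΣA = 13600.00 in²
ΣAX̄ = (11200.00)(35.00) + (2400.00)(80.00) = 584000.00 in³
ΣAȲ = (11200.00)(80.00) + (2400.00)(53.33) = 1024000.00 in³
X̄ = 584000.00 / 13600.00 = 42.94 in
Ȳ = 1024000.00 / 13600.00 = 75.29 in

X̄ = 42.94 in, Ȳ = 75.29 in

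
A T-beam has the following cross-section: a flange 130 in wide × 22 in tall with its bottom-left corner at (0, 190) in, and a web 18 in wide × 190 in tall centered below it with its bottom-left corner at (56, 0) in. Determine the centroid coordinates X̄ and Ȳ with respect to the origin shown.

Part | A | x̄ᵢ | ȳᵢ | A·x̄ᵢ | A·ȳᵢ
web | 3420.00 | 65.00 | 95.00 | 222300.00 | 324900.00
flange | 2860.00 | 65.00 | 201.00 | 185900.00 | 574860.00
Σ | 6280.00 |  |  | 408200.00 | 899760.00
X̄ = 408200.00 / 6280.00 = 65.00 in
Ȳ = 899760.00 / 6280.00 = 143.27 in

X̄ = 65.00 in, Ȳ = 143.27 in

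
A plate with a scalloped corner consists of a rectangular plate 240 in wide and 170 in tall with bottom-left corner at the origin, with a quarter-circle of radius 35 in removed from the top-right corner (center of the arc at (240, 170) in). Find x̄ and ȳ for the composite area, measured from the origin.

plate: A = 240 × 170 = 40800.00, centroid at (120.00, 85.00).
removed quarter-circle: A = −¼π·35² = -962.11, centroid at (225.15, 155.15).
ΣA = 39837.89 in²
ΣAx̄ = (40800.00)(120.00) + (-962.11)(225.15) = 4679384.61 in³
ΣAȳ = (40800.00)(85.00) + (-962.11)(155.15) = 3318732.50 in³
x̄ = 4679384.61 / 39837.89 = 117.46 in
ȳ = 3318732.50 / 39837.89 = 83.31 in

x̄ = 117.46 in, ȳ = 83.31 in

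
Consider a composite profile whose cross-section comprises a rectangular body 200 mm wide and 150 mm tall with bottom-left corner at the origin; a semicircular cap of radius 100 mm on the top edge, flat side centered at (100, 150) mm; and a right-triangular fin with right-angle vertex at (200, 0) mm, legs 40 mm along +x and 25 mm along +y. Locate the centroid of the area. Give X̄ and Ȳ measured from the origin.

rectangular body: A = 200 × 150 = 30000.00, centroid at (100.00, 75.00).
semicircular top: A = ½π·100² = 15707.96, centroid at (100.00, 192.44).
triangular fin: A = ½·40·25 = 500.00, centroid at (213.33, 8.33).
ΣA = 46207.96 mm²
ΣAX̄ = (30000.00)(100.00) + (15707.96)(100.00) + (500.00)(213.33) = 4677462.99 mm³
ΣAȲ = (30000.00)(75.00) + (15707.96)(192.44) + (500.00)(8.33) = 5277027.82 mm³
X̄ = 4677462.99 / 46207.96 = 101.23 mm
Ȳ = 5277027.82 / 46207.96 = 114.20 mm

X̄ = 101.23 mm, Ȳ = 114.20 mm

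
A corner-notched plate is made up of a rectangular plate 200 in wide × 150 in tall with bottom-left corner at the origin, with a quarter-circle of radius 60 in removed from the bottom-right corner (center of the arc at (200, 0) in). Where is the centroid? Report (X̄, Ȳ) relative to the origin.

X̄ = 92.24 in, Ȳ = 80.15 in

plate: A = 200 × 150 = 30000.00, centroid at (100.00, 75.00).
removed quarter-circle: A = −¼π·60² = -2827.43, centroid at (174.54, 25.46).
ΣA = 27172.57 in², ΣAX̄ = 2506513.32 in³, ΣAȲ = 2178000.00 in³.
X̄ = 2506513.32/27172.57 = 92.24 in; Ȳ = 2178000.00/27172.57 = 80.15 in.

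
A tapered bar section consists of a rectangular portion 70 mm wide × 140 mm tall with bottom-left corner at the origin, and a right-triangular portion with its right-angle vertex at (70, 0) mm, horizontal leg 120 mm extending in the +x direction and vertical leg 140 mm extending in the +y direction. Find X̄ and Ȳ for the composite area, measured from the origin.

rectangular portion: A = 70 × 140 = 9800.00, centroid at (35.00, 70.00).
triangular portion: A = ½·120·140 = 8400.00, centroid at (110.00, 46.67).
ΣA = 18200.00 mm², ΣAX̄ = 1267000.00 mm³, ΣAȲ = 1078000.00 mm³.
X̄ = 1267000.00/18200.00 = 69.62 mm; Ȳ = 1078000.00/18200.00 = 59.23 mm.

X̄ = 69.62 mm, Ȳ = 59.23 mm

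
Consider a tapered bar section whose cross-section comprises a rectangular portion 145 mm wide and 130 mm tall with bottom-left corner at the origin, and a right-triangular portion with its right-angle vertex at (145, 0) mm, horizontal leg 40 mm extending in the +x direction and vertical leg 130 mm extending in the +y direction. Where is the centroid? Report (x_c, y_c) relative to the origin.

Part | A | x̄ᵢ | ȳᵢ | A·x̄ᵢ | A·ȳᵢ
rectangular portion | 18850.00 | 72.50 | 65.00 | 1366625.00 | 1225250.00
triangular portion | 2600.00 | 158.33 | 43.33 | 411666.67 | 112666.67
Σ | 21450.00 |  |  | 1778291.67 | 1337916.67
x_c = 1778291.67 / 21450.00 = 82.90 mm
y_c = 1337916.67 / 21450.00 = 62.37 mm

x_c = 82.90 mm, y_c = 62.37 mm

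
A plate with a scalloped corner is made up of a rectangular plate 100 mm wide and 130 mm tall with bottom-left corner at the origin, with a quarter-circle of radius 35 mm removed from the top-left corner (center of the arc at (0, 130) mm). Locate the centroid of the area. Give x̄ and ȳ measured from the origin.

x̄ = 52.81 mm, ȳ = 60.99 mm

plate: A = 100 × 130 = 13000.00, centroid at (50.00, 65.00).
removed quarter-circle: A = −¼π·35² = -962.11, centroid at (14.85, 115.15).
ΣA = 12037.89 mm², ΣAx̄ = 635708.33 mm³, ΣAȳ = 734217.01 mm³.
x̄ = 635708.33/12037.89 = 52.81 mm; ȳ = 734217.01/12037.89 = 60.99 mm.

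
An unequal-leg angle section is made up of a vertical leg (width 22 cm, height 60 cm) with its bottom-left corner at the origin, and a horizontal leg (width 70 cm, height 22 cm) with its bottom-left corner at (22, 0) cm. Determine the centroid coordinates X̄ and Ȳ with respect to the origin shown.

vertical leg: A = 22 × 60 = 1320.00, centroid at (11.00, 30.00).
horizontal leg: A = 70 × 22 = 1540.00, centroid at (57.00, 11.00).
ΣA = 2860.00 cm², ΣAX̄ = 102300.00 cm³, ΣAȲ = 56540.00 cm³.
X̄ = 102300.00/2860.00 = 35.77 cm; Ȳ = 56540.00/2860.00 = 19.77 cm.

X̄ = 35.77 cm, Ȳ = 19.77 cm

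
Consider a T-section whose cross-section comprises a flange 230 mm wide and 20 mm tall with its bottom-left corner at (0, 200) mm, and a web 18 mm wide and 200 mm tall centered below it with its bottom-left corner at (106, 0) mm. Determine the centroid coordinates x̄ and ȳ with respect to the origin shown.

x̄ = 115.00 mm, ȳ = 161.71 mm

Part | A | x̄ᵢ | ȳᵢ | A·x̄ᵢ | A·ȳᵢ
web | 3600.00 | 115.00 | 100.00 | 414000.00 | 360000.00
flange | 4600.00 | 115.00 | 210.00 | 529000.00 | 966000.00
Σ | 8200.00 |  |  | 943000.00 | 1326000.00
x̄ = 943000.00 / 8200.00 = 115.00 mm
ȳ = 1326000.00 / 8200.00 = 161.71 mm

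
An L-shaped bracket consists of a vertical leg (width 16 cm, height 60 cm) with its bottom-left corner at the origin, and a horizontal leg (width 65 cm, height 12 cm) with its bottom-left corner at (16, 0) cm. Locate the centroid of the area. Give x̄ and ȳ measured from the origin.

x̄ = 26.16 cm, ȳ = 19.24 cm

Part | A | x̄ᵢ | ȳᵢ | A·x̄ᵢ | A·ȳᵢ
vertical leg | 960.00 | 8.00 | 30.00 | 7680.00 | 28800.00
horizontal leg | 780.00 | 48.50 | 6.00 | 37830.00 | 4680.00
Σ | 1740.00 |  |  | 45510.00 | 33480.00
x̄ = 45510.00 / 1740.00 = 26.16 cm
ȳ = 33480.00 / 1740.00 = 19.24 cm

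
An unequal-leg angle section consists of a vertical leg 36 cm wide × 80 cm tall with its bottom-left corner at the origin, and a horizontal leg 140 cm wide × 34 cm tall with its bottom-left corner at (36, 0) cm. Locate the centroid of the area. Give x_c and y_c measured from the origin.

vertical leg: A = 36 × 80 = 2880.00, centroid at (18.00, 40.00).
horizontal leg: A = 140 × 34 = 4760.00, centroid at (106.00, 17.00).
ΣA = 7640.00 cm²
ΣAx_c = (2880.00)(18.00) + (4760.00)(106.00) = 556400.00 cm³
ΣAy_c = (2880.00)(40.00) + (4760.00)(17.00) = 196120.00 cm³
x_c = 556400.00 / 7640.00 = 72.83 cm
y_c = 196120.00 / 7640.00 = 25.67 cm

x_c = 72.83 cm, y_c = 25.67 cm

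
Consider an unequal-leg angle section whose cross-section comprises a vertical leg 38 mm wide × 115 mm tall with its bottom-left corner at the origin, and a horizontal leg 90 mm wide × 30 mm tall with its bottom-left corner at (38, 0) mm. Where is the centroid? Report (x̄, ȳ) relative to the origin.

x̄ = 43.44 mm, ȳ = 41.27 mm

vertical leg: A = 38 × 115 = 4370.00, centroid at (19.00, 57.50).
horizontal leg: A = 90 × 30 = 2700.00, centroid at (83.00, 15.00).
ΣA = 7070.00 mm²
ΣAx̄ = (4370.00)(19.00) + (2700.00)(83.00) = 307130.00 mm³
ΣAȳ = (4370.00)(57.50) + (2700.00)(15.00) = 291775.00 mm³
x̄ = 307130.00 / 7070.00 = 43.44 mm
ȳ = 291775.00 / 7070.00 = 41.27 mm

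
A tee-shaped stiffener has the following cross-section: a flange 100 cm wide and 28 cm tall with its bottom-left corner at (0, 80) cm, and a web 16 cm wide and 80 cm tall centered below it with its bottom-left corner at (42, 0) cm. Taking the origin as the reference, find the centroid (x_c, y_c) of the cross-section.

Part | A | x̄ᵢ | ȳᵢ | A·x̄ᵢ | A·ȳᵢ
web | 1280.00 | 50.00 | 40.00 | 64000.00 | 51200.00
flange | 2800.00 | 50.00 | 94.00 | 140000.00 | 263200.00
Σ | 4080.00 |  |  | 204000.00 | 314400.00
x_c = 204000.00 / 4080.00 = 50.00 cm
y_c = 314400.00 / 4080.00 = 77.06 cm

x_c = 50.00 cm, y_c = 77.06 cm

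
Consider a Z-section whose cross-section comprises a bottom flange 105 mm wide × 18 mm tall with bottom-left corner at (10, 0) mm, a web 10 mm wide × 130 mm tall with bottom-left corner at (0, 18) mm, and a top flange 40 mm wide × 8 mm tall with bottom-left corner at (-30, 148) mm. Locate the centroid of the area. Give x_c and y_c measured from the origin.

x_c = 34.59 mm, y_c = 49.44 mm

bottom flange: A = 105 × 18 = 1890.00, centroid at (62.50, 9.00).
web: A = 10 × 130 = 1300.00, centroid at (5.00, 83.00).
top flange: A = 40 × 8 = 320.00, centroid at (-10.00, 152.00).
ΣA = 3510.00 mm², ΣAx_c = 121425.00 mm³, ΣAy_c = 173550.00 mm³.
x_c = 121425.00/3510.00 = 34.59 mm; y_c = 173550.00/3510.00 = 49.44 mm.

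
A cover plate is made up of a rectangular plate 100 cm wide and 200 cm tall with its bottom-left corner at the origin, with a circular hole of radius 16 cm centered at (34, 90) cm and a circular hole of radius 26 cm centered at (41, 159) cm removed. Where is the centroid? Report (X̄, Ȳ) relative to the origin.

X̄ = 51.87 cm, Ȳ = 93.13 cm

plate: A = 100 × 200 = 20000.00, centroid at (50.00, 100.00).
hole 1: A = −π·16² = -804.25, centroid at (34.00, 90.00).
hole 2: A = −π·26² = -2123.72, centroid at (41.00, 159.00).
ΣA = 17072.04 cm²
ΣAX̄ = (20000.00)(50.00) + (-804.25)(34.00) + (-2123.72)(41.00) = 885583.20 cm³
ΣAȲ = (20000.00)(100.00) + (-804.25)(90.00) + (-2123.72)(159.00) = 1589946.76 cm³
X̄ = 885583.20 / 17072.04 = 51.87 cm
Ȳ = 1589946.76 / 17072.04 = 93.13 cm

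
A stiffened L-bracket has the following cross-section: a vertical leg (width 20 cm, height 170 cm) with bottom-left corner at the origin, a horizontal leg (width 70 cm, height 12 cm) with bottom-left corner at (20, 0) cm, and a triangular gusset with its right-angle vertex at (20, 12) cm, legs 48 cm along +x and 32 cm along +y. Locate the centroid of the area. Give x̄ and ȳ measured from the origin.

vertical leg: A = 20 × 170 = 3400.00, centroid at (10.00, 85.00).
horizontal leg: A = 70 × 12 = 840.00, centroid at (55.00, 6.00).
gusset: A = ½·48·32 = 768.00, centroid at (36.00, 22.67).
ΣA = 5008.00 cm², ΣAx̄ = 107848.00 cm³, ΣAȳ = 311448.00 cm³.
x̄ = 107848.00/5008.00 = 21.54 cm; ȳ = 311448.00/5008.00 = 62.19 cm.

x̄ = 21.54 cm, ȳ = 62.19 cm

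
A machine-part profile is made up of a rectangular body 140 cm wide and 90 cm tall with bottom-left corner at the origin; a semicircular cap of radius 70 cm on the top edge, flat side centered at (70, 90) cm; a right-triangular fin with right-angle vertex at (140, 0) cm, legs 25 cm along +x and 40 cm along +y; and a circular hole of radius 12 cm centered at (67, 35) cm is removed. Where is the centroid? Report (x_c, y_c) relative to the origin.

x_c = 71.99 cm, y_c = 72.71 cm

rectangular body: A = 140 × 90 = 12600.00, centroid at (70.00, 45.00).
semicircular top: A = ½π·70² = 7696.90, centroid at (70.00, 119.71).
triangular fin: A = ½·25·40 = 500.00, centroid at (148.33, 13.33).
hole: A = −π·12² = -452.39, centroid at (67.00, 35.00).
ΣA = 20344.51 cm²
ΣAx_c = (12600.00)(70.00) + (7696.90)(70.00) + (500.00)(148.33) + (-452.39)(67.00) = 1464639.72 cm³
ΣAy_c = (12600.00)(45.00) + (7696.90)(119.71) + (500.00)(13.33) + (-452.39)(35.00) = 1479220.89 cm³
x_c = 1464639.72 / 20344.51 = 71.99 cm
y_c = 1479220.89 / 20344.51 = 72.71 cm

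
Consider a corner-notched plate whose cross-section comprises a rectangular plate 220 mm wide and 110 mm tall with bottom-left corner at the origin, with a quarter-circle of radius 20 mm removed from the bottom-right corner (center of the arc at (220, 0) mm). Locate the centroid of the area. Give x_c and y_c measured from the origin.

plate: A = 220 × 110 = 24200.00, centroid at (110.00, 55.00).
removed quarter-circle: A = −¼π·20² = -314.16, centroid at (211.51, 8.49).
ΣA = 23885.84 mm², ΣAx_c = 2595551.63 mm³, ΣAy_c = 1328333.33 mm³.
x_c = 2595551.63/23885.84 = 108.66 mm; y_c = 1328333.33/23885.84 = 55.61 mm.

x_c = 108.66 mm, y_c = 55.61 mm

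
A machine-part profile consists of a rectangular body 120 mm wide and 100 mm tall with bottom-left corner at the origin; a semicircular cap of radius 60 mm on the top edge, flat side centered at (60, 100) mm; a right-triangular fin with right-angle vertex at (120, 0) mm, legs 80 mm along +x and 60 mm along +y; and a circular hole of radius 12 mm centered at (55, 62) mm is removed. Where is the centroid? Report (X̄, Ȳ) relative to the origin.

rectangular body: A = 120 × 100 = 12000.00, centroid at (60.00, 50.00).
semicircular top: A = ½π·60² = 5654.87, centroid at (60.00, 125.46).
triangular fin: A = ½·80·60 = 2400.00, centroid at (146.67, 20.00).
hole: A = −π·12² = -452.39, centroid at (55.00, 62.00).
ΣA = 19602.48 mm²
ΣAX̄ = (12000.00)(60.00) + (5654.87)(60.00) + (2400.00)(146.67) + (-452.39)(55.00) = 1386410.59 mm³
ΣAȲ = (12000.00)(50.00) + (5654.87)(125.46) + (2400.00)(20.00) + (-452.39)(62.00) = 1329438.54 mm³
X̄ = 1386410.59 / 19602.48 = 70.73 mm
Ȳ = 1329438.54 / 19602.48 = 67.82 mm

X̄ = 70.73 mm, Ȳ = 67.82 mm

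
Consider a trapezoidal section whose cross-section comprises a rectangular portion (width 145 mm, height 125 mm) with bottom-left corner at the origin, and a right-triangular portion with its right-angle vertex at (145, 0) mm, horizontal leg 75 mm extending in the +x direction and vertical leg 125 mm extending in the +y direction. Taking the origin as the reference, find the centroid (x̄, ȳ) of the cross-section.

x̄ = 92.53 mm, ȳ = 58.22 mm

Part | A | x̄ᵢ | ȳᵢ | A·x̄ᵢ | A·ȳᵢ
rectangular portion | 18125.00 | 72.50 | 62.50 | 1314062.50 | 1132812.50
triangular portion | 4687.50 | 170.00 | 41.67 | 796875.00 | 195312.50
Σ | 22812.50 |  |  | 2110937.50 | 1328125.00
x̄ = 2110937.50 / 22812.50 = 92.53 mm
ȳ = 1328125.00 / 22812.50 = 58.22 mm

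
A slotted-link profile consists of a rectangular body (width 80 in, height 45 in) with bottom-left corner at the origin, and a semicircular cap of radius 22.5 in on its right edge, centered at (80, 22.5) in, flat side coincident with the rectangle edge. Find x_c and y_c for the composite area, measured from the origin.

Part | A | x̄ᵢ | ȳᵢ | A·x̄ᵢ | A·ȳᵢ
rectangular body | 3600.00 | 40.00 | 22.50 | 144000.00 | 81000.00
semicircular end | 795.22 | 89.55 | 22.50 | 71211.00 | 17892.35
Σ | 4395.22 |  |  | 215211.00 | 98892.35
x_c = 215211.00 / 4395.22 = 48.96 in
y_c = 98892.35 / 4395.22 = 22.50 in

x_c = 48.96 in, y_c = 22.50 in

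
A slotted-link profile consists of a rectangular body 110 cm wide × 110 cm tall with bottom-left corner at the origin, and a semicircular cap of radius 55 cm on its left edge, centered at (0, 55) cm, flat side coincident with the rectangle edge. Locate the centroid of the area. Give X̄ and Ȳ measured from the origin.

X̄ = 32.91 cm, Ȳ = 55.00 cm

Part | A | x̄ᵢ | ȳᵢ | A·x̄ᵢ | A·ȳᵢ
rectangular body | 12100.00 | 55.00 | 55.00 | 665500.00 | 665500.00
semicircular end | 4751.66 | -23.34 | 55.00 | -110916.67 | 261341.24
Σ | 16851.66 |  |  | 554583.33 | 926841.24
X̄ = 554583.33 / 16851.66 = 32.91 cm
Ȳ = 926841.24 / 16851.66 = 55.00 cm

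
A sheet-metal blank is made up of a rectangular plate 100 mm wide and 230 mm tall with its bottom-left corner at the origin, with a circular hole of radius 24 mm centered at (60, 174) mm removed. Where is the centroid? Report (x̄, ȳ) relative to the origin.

x̄ = 49.15 mm, ȳ = 109.96 mm

plate: A = 100 × 230 = 23000.00, centroid at (50.00, 115.00).
hole: A = −π·24² = -1809.56, centroid at (60.00, 174.00).
ΣA = 21190.44 mm², ΣAx̄ = 1041426.56 mm³, ΣAȳ = 2330137.02 mm³.
x̄ = 1041426.56/21190.44 = 49.15 mm; ȳ = 2330137.02/21190.44 = 109.96 mm.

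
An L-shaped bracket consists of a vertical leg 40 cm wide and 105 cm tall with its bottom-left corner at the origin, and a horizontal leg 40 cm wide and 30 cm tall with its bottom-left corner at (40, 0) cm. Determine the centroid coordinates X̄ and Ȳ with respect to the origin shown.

vertical leg: A = 40 × 105 = 4200.00, centroid at (20.00, 52.50).
horizontal leg: A = 40 × 30 = 1200.00, centroid at (60.00, 15.00).
ΣA = 5400.00 cm², ΣAX̄ = 156000.00 cm³, ΣAȲ = 238500.00 cm³.
X̄ = 156000.00/5400.00 = 28.89 cm; Ȳ = 238500.00/5400.00 = 44.17 cm.

X̄ = 28.89 cm, Ȳ = 44.17 cm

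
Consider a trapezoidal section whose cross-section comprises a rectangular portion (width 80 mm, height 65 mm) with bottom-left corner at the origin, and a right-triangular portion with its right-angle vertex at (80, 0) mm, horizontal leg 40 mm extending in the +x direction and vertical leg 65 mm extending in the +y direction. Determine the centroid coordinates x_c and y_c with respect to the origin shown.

x_c = 50.67 mm, y_c = 30.33 mm

Part | A | x̄ᵢ | ȳᵢ | A·x̄ᵢ | A·ȳᵢ
rectangular portion | 5200.00 | 40.00 | 32.50 | 208000.00 | 169000.00
triangular portion | 1300.00 | 93.33 | 21.67 | 121333.33 | 28166.67
Σ | 6500.00 |  |  | 329333.33 | 197166.67
x_c = 329333.33 / 6500.00 = 50.67 mm
y_c = 197166.67 / 6500.00 = 30.33 mm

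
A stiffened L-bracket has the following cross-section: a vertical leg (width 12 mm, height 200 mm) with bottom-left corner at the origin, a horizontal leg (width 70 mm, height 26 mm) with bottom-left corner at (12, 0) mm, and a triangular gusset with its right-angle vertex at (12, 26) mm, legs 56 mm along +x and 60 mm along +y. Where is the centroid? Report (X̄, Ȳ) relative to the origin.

vertical leg: A = 12 × 200 = 2400.00, centroid at (6.00, 100.00).
horizontal leg: A = 70 × 26 = 1820.00, centroid at (47.00, 13.00).
gusset: A = ½·56·60 = 1680.00, centroid at (30.67, 46.00).
ΣA = 5900.00 mm²
ΣAX̄ = (2400.00)(6.00) + (1820.00)(47.00) + (1680.00)(30.67) = 151460.00 mm³
ΣAȲ = (2400.00)(100.00) + (1820.00)(13.00) + (1680.00)(46.00) = 340940.00 mm³
X̄ = 151460.00 / 5900.00 = 25.67 mm
Ȳ = 340940.00 / 5900.00 = 57.79 mm

X̄ = 25.67 mm, Ȳ = 57.79 mm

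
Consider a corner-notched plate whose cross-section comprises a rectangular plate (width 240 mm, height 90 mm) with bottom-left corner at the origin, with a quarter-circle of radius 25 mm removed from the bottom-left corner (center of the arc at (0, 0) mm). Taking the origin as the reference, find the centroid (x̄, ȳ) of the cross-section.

plate: A = 240 × 90 = 21600.00, centroid at (120.00, 45.00).
removed quarter-circle: A = −¼π·25² = -490.87, centroid at (10.61, 10.61).
ΣA = 21109.13 mm², ΣAx̄ = 2586791.67 mm³, ΣAȳ = 966791.67 mm³.
x̄ = 2586791.67/21109.13 = 122.54 mm; ȳ = 966791.67/21109.13 = 45.80 mm.

x̄ = 122.54 mm, ȳ = 45.80 mm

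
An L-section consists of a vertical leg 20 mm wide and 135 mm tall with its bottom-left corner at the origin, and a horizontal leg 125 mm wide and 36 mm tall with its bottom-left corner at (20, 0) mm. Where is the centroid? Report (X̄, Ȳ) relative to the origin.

X̄ = 55.31 mm, Ȳ = 36.56 mm

Part | A | x̄ᵢ | ȳᵢ | A·x̄ᵢ | A·ȳᵢ
vertical leg | 2700.00 | 10.00 | 67.50 | 27000.00 | 182250.00
horizontal leg | 4500.00 | 82.50 | 18.00 | 371250.00 | 81000.00
Σ | 7200.00 |  |  | 398250.00 | 263250.00
X̄ = 398250.00 / 7200.00 = 55.31 mm
Ȳ = 263250.00 / 7200.00 = 36.56 mm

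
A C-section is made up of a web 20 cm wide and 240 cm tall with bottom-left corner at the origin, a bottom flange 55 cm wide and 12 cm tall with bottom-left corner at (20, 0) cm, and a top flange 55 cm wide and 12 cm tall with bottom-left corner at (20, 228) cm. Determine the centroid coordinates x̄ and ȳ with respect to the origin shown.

web: A = 20 × 240 = 4800.00, centroid at (10.00, 120.00).
bottom flange: A = 55 × 12 = 660.00, centroid at (47.50, 6.00).
top flange: A = 55 × 12 = 660.00, centroid at (47.50, 234.00).
ΣA = 6120.00 cm², ΣAx̄ = 110700.00 cm³, ΣAȳ = 734400.00 cm³.
x̄ = 110700.00/6120.00 = 18.09 cm; ȳ = 734400.00/6120.00 = 120.00 cm.

x̄ = 18.09 cm, ȳ = 120.00 cm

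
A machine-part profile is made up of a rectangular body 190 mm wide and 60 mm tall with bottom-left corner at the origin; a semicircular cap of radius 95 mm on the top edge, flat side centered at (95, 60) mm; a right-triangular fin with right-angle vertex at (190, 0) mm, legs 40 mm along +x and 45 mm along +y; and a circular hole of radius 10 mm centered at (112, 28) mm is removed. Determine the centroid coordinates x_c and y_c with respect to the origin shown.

x_c = 98.52 mm, y_c = 67.61 mm

Part | A | x̄ᵢ | ȳᵢ | A·x̄ᵢ | A·ȳᵢ
rectangular body | 11400.00 | 95.00 | 30.00 | 1083000.00 | 342000.00
semicircular top | 14176.44 | 95.00 | 100.32 | 1346761.50 | 1422169.54
triangular fin | 900.00 | 203.33 | 15.00 | 183000.00 | 13500.00
hole | -314.16 | 112.00 | 28.00 | -35185.84 | -8796.46
Σ | 26162.28 |  |  | 2577575.66 | 1768873.08
x_c = 2577575.66 / 26162.28 = 98.52 mm
y_c = 1768873.08 / 26162.28 = 67.61 mm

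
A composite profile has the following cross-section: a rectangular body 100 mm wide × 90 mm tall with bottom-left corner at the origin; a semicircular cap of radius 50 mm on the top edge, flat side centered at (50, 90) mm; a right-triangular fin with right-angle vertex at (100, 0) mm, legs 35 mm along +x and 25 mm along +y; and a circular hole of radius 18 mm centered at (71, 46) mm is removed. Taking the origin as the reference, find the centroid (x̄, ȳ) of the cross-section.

x̄ = 50.45 mm, ȳ = 64.68 mm

rectangular body: A = 100 × 90 = 9000.00, centroid at (50.00, 45.00).
semicircular top: A = ½π·50² = 3926.99, centroid at (50.00, 111.22).
triangular fin: A = ½·35·25 = 437.50, centroid at (111.67, 8.33).
hole: A = −π·18² = -1017.88, centroid at (71.00, 46.00).
ΣA = 12346.61 mm²
ΣAx̄ = (9000.00)(50.00) + (3926.99)(50.00) + (437.50)(111.67) + (-1017.88)(71.00) = 622934.51 mm³
ΣAȳ = (9000.00)(45.00) + (3926.99)(111.22) + (437.50)(8.33) + (-1017.88)(46.00) = 798586.04 mm³
x̄ = 622934.51 / 12346.61 = 50.45 mm
ȳ = 798586.04 / 12346.61 = 64.68 mm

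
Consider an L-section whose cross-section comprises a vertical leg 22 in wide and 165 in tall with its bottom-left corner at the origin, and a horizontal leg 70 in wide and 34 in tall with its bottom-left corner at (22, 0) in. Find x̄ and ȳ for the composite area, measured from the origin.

x̄ = 29.22 in, ȳ = 56.56 in

vertical leg: A = 22 × 165 = 3630.00, centroid at (11.00, 82.50).
horizontal leg: A = 70 × 34 = 2380.00, centroid at (57.00, 17.00).
ΣA = 6010.00 in², ΣAx̄ = 175590.00 in³, ΣAȳ = 339935.00 in³.
x̄ = 175590.00/6010.00 = 29.22 in; ȳ = 339935.00/6010.00 = 56.56 in.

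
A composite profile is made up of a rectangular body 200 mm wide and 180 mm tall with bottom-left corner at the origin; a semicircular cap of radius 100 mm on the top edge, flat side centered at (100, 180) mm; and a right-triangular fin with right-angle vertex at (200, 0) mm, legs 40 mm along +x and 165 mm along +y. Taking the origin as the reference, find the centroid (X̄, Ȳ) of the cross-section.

X̄ = 106.80 mm, Ȳ = 125.72 mm

rectangular body: A = 200 × 180 = 36000.00, centroid at (100.00, 90.00).
semicircular top: A = ½π·100² = 15707.96, centroid at (100.00, 222.44).
triangular fin: A = ½·40·165 = 3300.00, centroid at (213.33, 55.00).
ΣA = 55007.96 mm², ΣAX̄ = 5874796.33 mm³, ΣAȲ = 6915600.05 mm³.
X̄ = 5874796.33/55007.96 = 106.80 mm; Ȳ = 6915600.05/55007.96 = 125.72 mm.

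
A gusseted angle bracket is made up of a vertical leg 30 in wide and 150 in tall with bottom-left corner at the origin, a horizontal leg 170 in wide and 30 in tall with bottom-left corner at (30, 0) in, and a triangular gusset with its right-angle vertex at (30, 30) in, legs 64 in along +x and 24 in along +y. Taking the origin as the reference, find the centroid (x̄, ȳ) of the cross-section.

vertical leg: A = 30 × 150 = 4500.00, centroid at (15.00, 75.00).
horizontal leg: A = 170 × 30 = 5100.00, centroid at (115.00, 15.00).
gusset: A = ½·64·24 = 768.00, centroid at (51.33, 38.00).
ΣA = 10368.00 in²
ΣAx̄ = (4500.00)(15.00) + (5100.00)(115.00) + (768.00)(51.33) = 693424.00 in³
ΣAȳ = (4500.00)(75.00) + (5100.00)(15.00) + (768.00)(38.00) = 443184.00 in³
x̄ = 693424.00 / 10368.00 = 66.88 in
ȳ = 443184.00 / 10368.00 = 42.75 in

x̄ = 66.88 in, ȳ = 42.75 in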